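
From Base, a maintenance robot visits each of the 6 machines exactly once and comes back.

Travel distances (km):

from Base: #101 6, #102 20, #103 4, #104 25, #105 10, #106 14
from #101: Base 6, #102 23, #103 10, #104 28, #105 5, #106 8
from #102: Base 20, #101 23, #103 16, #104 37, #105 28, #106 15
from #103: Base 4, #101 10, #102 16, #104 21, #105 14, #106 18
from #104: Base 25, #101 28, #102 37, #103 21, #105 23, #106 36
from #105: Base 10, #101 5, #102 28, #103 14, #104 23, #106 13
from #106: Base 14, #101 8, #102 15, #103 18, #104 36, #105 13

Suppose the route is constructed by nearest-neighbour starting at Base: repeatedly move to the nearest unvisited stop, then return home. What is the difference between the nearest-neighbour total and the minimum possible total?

Base: #103=4, #101=6, #105=10, #106=14, #102=20, #104=25 ⇒ #103
#103: #101=10, #105=14, #102=16, #106=18, #104=21 ⇒ #101
#101: #105=5, #106=8, #102=23, #104=28 ⇒ #105
#105: #106=13, #104=23, #102=28 ⇒ #106
#106: #102=15, #104=36 ⇒ #102
#102: #104=37 ⇒ #104
NN route Base → #103 → #101 → #105 → #106 → #102 → #104 → Base costs 109.
Optimal: Base → #102 → #106 → #101 → #105 → #104 → #103 → Base costs 96 (by enumerating all 360 distinct tours).
Excess = 109 − 96 = 13.

Excess over optimum: 13 km.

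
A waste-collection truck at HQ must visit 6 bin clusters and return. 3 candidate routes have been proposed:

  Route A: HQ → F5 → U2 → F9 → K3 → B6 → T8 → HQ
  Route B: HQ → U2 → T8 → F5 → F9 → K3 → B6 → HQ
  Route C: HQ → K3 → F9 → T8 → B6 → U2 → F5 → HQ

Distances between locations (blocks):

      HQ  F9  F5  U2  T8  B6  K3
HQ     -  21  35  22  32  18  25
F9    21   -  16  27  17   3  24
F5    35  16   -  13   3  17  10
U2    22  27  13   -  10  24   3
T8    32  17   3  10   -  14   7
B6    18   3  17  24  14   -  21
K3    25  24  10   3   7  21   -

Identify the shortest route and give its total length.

Route A: 35 + 13 + 27 + 24 + 21 + 14 + 32 = 166
Route B: 22 + 10 + 3 + 16 + 24 + 21 + 18 = 114
Route C: 25 + 24 + 17 + 14 + 24 + 13 + 35 = 152

Shortest is Route B, total 114 blocks.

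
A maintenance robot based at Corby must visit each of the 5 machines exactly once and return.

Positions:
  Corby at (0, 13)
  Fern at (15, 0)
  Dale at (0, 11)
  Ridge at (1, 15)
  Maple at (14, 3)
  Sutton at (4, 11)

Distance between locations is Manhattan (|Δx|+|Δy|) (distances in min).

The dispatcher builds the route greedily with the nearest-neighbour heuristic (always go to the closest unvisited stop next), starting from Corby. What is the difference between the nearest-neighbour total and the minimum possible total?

The nearest-neighbour route is 10 min longer than optimal.

Corby: Dale=2, Ridge=3, Sutton=6, Maple=24, Fern=28 ⇒ Dale
Dale: Sutton=4, Ridge=5, Maple=22, Fern=26 ⇒ Sutton
Sutton: Ridge=7, Maple=18, Fern=22 ⇒ Ridge
Ridge: Maple=25, Fern=29 ⇒ Maple
Maple: Fern=4 ⇒ Fern
NN route Corby → Dale → Sutton → Ridge → Maple → Fern → Corby costs 70.
Optimal: Corby → Dale → Fern → Maple → Sutton → Ridge → Corby costs 60 (by enumerating all 60 distinct tours).
Excess = 70 − 60 = 10.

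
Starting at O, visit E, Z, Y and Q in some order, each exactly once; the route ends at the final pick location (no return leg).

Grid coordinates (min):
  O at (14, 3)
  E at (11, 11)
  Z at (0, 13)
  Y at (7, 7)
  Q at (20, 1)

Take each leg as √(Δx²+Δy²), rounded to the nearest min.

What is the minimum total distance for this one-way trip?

There are 4! = 24 possible orderings.
O→E→Z→Y→Q: 9+11+9+14 = 43
O→E→Z→Q→Y: 9+11+23+14 = 57
O→E→Y→Z→Q: 9+6+9+23 = 47
O→E→Y→Q→Z: 9+6+14+23 = 52
O→E→Q→Z→Y: 9+13+23+9 = 54
O→E→Q→Y→Z: 9+13+14+9 = 45
O→Z→E→Y→Q: 17+11+6+14 = 48
O→Z→E→Q→Y: 17+11+13+14 = 55
O→Z→Y→E→Q: 17+9+6+13 = 45
O→Z→Y→Q→E: 17+9+14+13 = 53
O→Z→Q→E→Y: 17+23+13+6 = 59
O→Z→Q→Y→E: 17+23+14+6 = 60
O→Y→E→Z→Q: 8+6+11+23 = 48
O→Y→E→Q→Z: 8+6+13+23 = 50
… (10 more)
O→Q→E→Y→Z: 6+13+6+9 = 34  ← best
The minimum is 34.
One shortest path: O → Q → E → Y → Z.

Minimum one-way distance = 34 min.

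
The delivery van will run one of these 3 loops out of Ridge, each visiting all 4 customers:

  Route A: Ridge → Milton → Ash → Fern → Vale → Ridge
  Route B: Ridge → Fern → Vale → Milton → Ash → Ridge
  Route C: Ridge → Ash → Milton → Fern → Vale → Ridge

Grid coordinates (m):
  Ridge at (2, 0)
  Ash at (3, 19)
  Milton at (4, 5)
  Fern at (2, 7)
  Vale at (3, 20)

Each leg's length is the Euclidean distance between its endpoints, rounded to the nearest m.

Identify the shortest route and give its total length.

Route A: 5 + 14 + 12 + 13 + 20 = 64
Route B: 7 + 13 + 15 + 14 + 19 = 68
Route C: 19 + 14 + 3 + 13 + 20 = 69

Shortest is Route A, total 64 m.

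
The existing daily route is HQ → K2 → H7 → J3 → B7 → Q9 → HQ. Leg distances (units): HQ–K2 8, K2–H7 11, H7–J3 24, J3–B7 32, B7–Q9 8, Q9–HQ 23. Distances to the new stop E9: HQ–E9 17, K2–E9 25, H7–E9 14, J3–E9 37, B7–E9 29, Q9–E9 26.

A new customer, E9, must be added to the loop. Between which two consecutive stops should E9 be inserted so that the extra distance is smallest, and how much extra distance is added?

Minimum extra distance: 20, inserting E9 between Q9 and HQ.

Insertion cost between consecutive stops i–j is d(i,E9) + d(E9,j) − d(i,j):
  between HQ and K2: 17 + 25 − 8 = 34
  between K2 and H7: 25 + 14 − 11 = 28
  between H7 and J3: 14 + 37 − 24 = 27
  between J3 and B7: 37 + 29 − 32 = 34
  between B7 and Q9: 29 + 26 − 8 = 47
  between Q9 and HQ: 26 + 17 − 23 = 20
Cheapest insertion is between Q9 and HQ, adding 20.
New total = 106 + 20 = 126.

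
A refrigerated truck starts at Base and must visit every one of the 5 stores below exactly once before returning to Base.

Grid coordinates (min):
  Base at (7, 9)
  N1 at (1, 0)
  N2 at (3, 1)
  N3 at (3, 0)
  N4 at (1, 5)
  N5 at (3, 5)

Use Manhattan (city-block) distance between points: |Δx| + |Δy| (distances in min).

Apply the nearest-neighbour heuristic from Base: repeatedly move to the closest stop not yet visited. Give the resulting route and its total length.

Base → [N5:8 / N4:10 / N2:12 / N3:13 / N1:15] → N5 (8)
N5 → [N4:2 / N2:4 / N3:5 / N1:7] → N4 (2)
N4 → [N1:5 / N2:6 / N3:7] → N1 (5)
N1 → [N3:2 / N2:3] → N3 (2)
N3 → [N2:1] → N2 (1)
Return N2→Base: 12.
Total = 8 + 2 + 5 + 2 + 1 + 12 = 30.

Total distance 30 min via the nearest-neighbour route Base → N5 → N4 → N1 → N3 → N2 → Base.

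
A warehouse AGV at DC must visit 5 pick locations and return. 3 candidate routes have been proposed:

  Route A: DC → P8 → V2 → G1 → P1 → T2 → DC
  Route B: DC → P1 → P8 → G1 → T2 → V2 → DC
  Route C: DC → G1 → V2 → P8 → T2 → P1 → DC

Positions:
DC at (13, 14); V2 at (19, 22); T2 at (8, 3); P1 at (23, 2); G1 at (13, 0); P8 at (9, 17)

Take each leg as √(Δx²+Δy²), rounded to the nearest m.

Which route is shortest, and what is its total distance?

76 m — Route A is the shortest.

Route A: 5 + 11 + 23 + 10 + 15 + 12 = 76
Route B: 16 + 21 + 17 + 6 + 22 + 10 = 92
Route C: 14 + 23 + 11 + 14 + 15 + 16 = 93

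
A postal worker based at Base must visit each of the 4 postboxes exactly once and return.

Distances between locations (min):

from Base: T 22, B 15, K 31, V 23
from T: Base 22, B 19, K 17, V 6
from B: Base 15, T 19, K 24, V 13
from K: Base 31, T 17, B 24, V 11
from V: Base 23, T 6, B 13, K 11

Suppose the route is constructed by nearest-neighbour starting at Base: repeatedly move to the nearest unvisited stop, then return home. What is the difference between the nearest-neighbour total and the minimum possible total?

Base: B=15, T=22, V=23, K=31 ⇒ B
B: V=13, T=19, K=24 ⇒ V
V: T=6, K=11 ⇒ T
T: K=17 ⇒ K
NN route Base → B → V → T → K → Base costs 82.
Optimal: Base → T → K → V → B → Base costs 78 (by enumerating all 12 distinct tours).
Excess = 82 − 78 = 4.

Excess over optimum: 4 min.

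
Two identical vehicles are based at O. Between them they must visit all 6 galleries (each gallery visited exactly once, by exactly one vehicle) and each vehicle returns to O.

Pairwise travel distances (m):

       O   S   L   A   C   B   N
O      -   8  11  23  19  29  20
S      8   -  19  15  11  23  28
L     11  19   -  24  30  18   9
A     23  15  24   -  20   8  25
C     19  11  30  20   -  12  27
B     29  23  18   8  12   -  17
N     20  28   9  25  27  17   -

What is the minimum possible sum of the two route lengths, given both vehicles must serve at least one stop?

Try each way of splitting the stops between the two vehicles (each non-empty) and, for each split, find the best tour for each vehicle:
  {S} + {L, A, C, B, N}: 16 + 84 = 100
  {L} + {S, A, C, B, N}: 22 + 84 = 106
  {S, L} + {A, C, B, N}: 38 + 84 = 122
  {A} + {S, L, C, B, N}: 46 + 68 = 114
  {S, A} + {L, C, B, N}: 46 + 68 = 114
  {L, A} + {S, C, B, N}: 58 + 68 = 126
  … (31 splits in total)
Best: vehicle 1 O → S → O = 16; vehicle 2 O → L → N → A → B → C → O = 84; combined 100.

100 m — the smallest possible combined total.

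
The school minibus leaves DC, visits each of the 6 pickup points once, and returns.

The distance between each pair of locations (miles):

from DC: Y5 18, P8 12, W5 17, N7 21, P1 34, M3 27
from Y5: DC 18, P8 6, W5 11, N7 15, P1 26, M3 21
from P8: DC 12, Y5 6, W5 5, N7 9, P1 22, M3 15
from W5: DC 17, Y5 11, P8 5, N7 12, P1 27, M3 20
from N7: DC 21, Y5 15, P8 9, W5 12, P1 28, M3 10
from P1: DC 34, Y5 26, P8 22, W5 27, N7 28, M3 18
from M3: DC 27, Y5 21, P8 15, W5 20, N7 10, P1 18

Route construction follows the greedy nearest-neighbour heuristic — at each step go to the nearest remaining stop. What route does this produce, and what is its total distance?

105 miles along DC → P8 → W5 → Y5 → N7 → M3 → P1 → DC.

From DC: distances to unvisited — P8=12, W5=17, Y5=18, N7=21, M3=27, P1=34. Nearest is P8 (12).
From P8: distances to unvisited — W5=5, Y5=6, N7=9, M3=15, P1=22. Nearest is W5 (5).
From W5: distances to unvisited — Y5=11, N7=12, M3=20, P1=27. Nearest is Y5 (11).
From Y5: distances to unvisited — N7=15, M3=21, P1=26. Nearest is N7 (15).
From N7: distances to unvisited — M3=10, P1=28. Nearest is M3 (10).
From M3: distances to unvisited — P1=18. Nearest is P1 (18).
Return P1→DC: 34.
Total = 12 + 5 + 11 + 15 + 10 + 18 + 34 = 105.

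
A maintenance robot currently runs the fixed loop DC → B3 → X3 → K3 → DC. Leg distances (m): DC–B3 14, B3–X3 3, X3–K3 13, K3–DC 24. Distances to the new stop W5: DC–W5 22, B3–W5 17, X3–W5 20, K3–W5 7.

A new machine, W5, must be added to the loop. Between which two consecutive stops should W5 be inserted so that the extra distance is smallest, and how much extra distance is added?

Insertion cost between consecutive stops i–j is d(i,W5) + d(W5,j) − d(i,j):
  between DC and B3: 22 + 17 − 14 = 25
  between B3 and X3: 17 + 20 − 3 = 34
  between X3 and K3: 20 + 7 − 13 = 14
  between K3 and DC: 7 + 22 − 24 = 5
Cheapest insertion is between K3 and DC, adding 5.
New total = 54 + 5 = 59.

Adding 5 m by placing W5 on the K3–DC leg.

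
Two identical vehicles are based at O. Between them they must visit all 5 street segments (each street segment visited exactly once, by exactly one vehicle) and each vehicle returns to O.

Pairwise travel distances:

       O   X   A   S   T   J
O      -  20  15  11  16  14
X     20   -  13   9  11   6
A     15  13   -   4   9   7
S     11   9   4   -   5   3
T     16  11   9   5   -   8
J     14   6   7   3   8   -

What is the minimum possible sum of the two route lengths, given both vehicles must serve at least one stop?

There are 2^4 − 1 = 15 ways to divide the 5 stops into two non-empty groups. For each, the best each vehicle can do is its own shortest tour through its group:
  {X} + {A, S, T, J}: 40 + 46 = 86
  {A} + {X, S, T, J}: 30 + 47 = 77
  {X, A} + {S, T, J}: 48 + 38 = 86
  {S} + {X, A, T, J}: 22 + 55 = 77
  {X, S} + {A, T, J}: 40 + 46 = 86
  {A, S} + {X, T, J}: 30 + 47 = 77
  … (15 splits in total)
Best: vehicle 1 O → A → O = 30; vehicle 2 O → S → T → X → J → O = 47; combined 77.

77 — the smallest possible combined total.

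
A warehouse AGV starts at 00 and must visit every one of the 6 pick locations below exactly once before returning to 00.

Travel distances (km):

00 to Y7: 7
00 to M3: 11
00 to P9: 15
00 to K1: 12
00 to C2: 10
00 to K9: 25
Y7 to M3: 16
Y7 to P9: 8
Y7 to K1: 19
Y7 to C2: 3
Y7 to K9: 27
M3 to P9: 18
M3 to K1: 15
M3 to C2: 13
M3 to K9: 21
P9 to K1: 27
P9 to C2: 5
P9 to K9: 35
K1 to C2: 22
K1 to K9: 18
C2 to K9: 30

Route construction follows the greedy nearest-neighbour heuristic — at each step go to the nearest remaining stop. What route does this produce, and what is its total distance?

Nearest-neighbour total = 91 km; route 00 → Y7 → C2 → P9 → M3 → K1 → K9 → 00.

00 → [Y7:7 / C2:10 / M3:11 / K1:12 / P9:15 / K9:25] → Y7 (7)
Y7 → [C2:3 / P9:8 / M3:16 / K1:19 / K9:27] → C2 (3)
C2 → [P9:5 / M3:13 / K1:22 / K9:30] → P9 (5)
P9 → [M3:18 / K1:27 / K9:35] → M3 (18)
M3 → [K1:15 / K9:21] → K1 (15)
K1 → [K9:18] → K9 (18)
Return K9→00: 25.
Total = 7 + 3 + 5 + 18 + 15 + 18 + 25 = 91.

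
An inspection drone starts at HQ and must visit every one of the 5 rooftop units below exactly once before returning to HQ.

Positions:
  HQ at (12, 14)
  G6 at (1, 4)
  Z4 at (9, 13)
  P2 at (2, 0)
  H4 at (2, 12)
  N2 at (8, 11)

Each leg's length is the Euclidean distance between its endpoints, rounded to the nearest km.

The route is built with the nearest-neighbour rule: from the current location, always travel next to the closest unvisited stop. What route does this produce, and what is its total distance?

Nearest-neighbour total = 40 km; route HQ → Z4 → N2 → H4 → G6 → P2 → HQ.

From HQ: distances to unvisited — Z4=3, N2=5, H4=10, G6=15, P2=17. Nearest is Z4 (3).
From Z4: distances to unvisited — N2=2, H4=7, G6=12, P2=15. Nearest is N2 (2).
From N2: distances to unvisited — H4=6, G6=10, P2=13. Nearest is H4 (6).
From H4: distances to unvisited — G6=8, P2=12. Nearest is G6 (8).
From G6: distances to unvisited — P2=4. Nearest is P2 (4).
Return P2→HQ: 17.
Total = 3 + 2 + 6 + 8 + 4 + 17 = 40.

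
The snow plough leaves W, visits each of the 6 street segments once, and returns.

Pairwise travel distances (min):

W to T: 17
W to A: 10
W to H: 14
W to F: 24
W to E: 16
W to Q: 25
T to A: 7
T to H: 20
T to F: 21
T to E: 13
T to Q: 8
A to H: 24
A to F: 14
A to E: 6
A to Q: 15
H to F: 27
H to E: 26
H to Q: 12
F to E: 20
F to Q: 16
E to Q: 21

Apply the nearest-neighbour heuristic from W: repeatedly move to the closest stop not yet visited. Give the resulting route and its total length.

At W the remaining stops are A 10, H 14, E 16, T 17, F 24, Q 25; go to A.
At A the remaining stops are E 6, T 7, F 14, Q 15, H 24; go to E.
At E the remaining stops are T 13, F 20, Q 21, H 26; go to T.
At T the remaining stops are Q 8, H 20, F 21; go to Q.
At Q the remaining stops are H 12, F 16; go to H.
At H the remaining stops are F 27; go to F.
Return F→W: 24.
Total = 10 + 6 + 13 + 8 + 12 + 27 + 24 = 100.

Nearest-neighbour total = 100 min; route W → A → E → T → Q → H → F → W.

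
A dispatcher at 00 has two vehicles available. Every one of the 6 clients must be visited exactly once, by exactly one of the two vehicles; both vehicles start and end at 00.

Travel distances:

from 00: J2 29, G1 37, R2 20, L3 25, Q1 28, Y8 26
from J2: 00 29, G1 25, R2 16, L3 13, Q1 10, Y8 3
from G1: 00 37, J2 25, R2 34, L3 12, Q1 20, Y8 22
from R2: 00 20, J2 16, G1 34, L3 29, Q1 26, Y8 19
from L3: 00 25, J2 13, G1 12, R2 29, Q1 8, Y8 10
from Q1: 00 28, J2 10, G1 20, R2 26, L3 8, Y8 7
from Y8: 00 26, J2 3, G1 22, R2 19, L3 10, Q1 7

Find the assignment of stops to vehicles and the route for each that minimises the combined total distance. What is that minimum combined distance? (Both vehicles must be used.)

Try each way of splitting the stops between the two vehicles (each non-empty) and, for each split, find the best tour for each vehicle:
  {J2} + {G1, R2, L3, Q1, Y8}: 58 + 103 = 161
  {G1} + {J2, R2, L3, Q1, Y8}: 74 + 79 = 153
  {J2, G1} + {R2, L3, Q1, Y8}: 91 + 79 = 170
  {R2} + {J2, G1, L3, Q1, Y8}: 40 + 96 = 136
  {J2, R2} + {G1, L3, Q1, Y8}: 65 + 90 = 155
  {G1, R2} + {J2, L3, Q1, Y8}: 91 + 72 = 163
  … (31 splits in total)
Best: vehicle 1 00 → R2 → 00 = 40; vehicle 2 00 → J2 → Y8 → Q1 → G1 → L3 → 00 = 96; combined 136.

Minimum combined distance: 136.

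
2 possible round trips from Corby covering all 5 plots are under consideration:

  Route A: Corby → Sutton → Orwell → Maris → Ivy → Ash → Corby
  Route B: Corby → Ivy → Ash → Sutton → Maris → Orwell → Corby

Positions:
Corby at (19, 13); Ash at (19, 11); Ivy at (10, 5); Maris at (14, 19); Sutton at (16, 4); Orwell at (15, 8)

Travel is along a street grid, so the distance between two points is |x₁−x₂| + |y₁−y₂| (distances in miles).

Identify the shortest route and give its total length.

Route A: 12 + 5 + 12 + 18 + 15 + 2 = 64
Route B: 17 + 15 + 10 + 17 + 12 + 9 = 80

64 miles — Route A is the shortest.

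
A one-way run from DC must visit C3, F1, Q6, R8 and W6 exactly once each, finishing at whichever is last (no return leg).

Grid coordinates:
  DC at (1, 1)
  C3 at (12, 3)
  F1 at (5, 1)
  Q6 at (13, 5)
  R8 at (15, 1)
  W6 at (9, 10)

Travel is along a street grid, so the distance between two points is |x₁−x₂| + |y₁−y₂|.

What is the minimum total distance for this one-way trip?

There are 5! = 120 possible orderings.
DC→C3→F1→Q6→R8→W6: 13+9+12+6+15 = 55
DC→C3→F1→Q6→W6→R8: 13+9+12+9+15 = 58
DC→C3→F1→R8→Q6→W6: 13+9+10+6+9 = 47
DC→C3→F1→R8→W6→Q6: 13+9+10+15+9 = 56
DC→C3→F1→W6→Q6→R8: 13+9+13+9+6 = 50
DC→C3→F1→W6→R8→Q6: 13+9+13+15+6 = 56
DC→C3→Q6→F1→R8→W6: 13+3+12+10+15 = 53
DC→C3→Q6→F1→W6→R8: 13+3+12+13+15 = 56
DC→C3→Q6→R8→F1→W6: 13+3+6+10+13 = 45
DC→C3→Q6→R8→W6→F1: 13+3+6+15+13 = 50
DC→C3→Q6→W6→F1→R8: 13+3+9+13+10 = 48
DC→C3→Q6→W6→R8→F1: 13+3+9+15+10 = 50
DC→C3→R8→F1→Q6→W6: 13+5+10+12+9 = 49
DC→C3→R8→F1→W6→Q6: 13+5+10+13+9 = 50
… (106 more)
DC→F1→R8→C3→Q6→W6: 4+10+5+3+9 = 31  ← best
The minimum is 31.
One shortest path: DC → F1 → R8 → C3 → Q6 → W6.

31 — the minimum one-way total.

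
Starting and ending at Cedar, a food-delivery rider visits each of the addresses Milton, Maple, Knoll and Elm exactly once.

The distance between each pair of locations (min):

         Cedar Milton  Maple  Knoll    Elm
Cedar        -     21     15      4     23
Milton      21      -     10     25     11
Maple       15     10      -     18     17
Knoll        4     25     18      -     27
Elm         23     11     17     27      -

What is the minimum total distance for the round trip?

Cedar → Milton → Maple → Knoll → Elm → Cedar: 21+10+18+27+23 = 99
Cedar → Milton → Maple → Elm → Knoll → Cedar: 21+10+17+27+4 = 79
Cedar → Milton → Knoll → Maple → Elm → Cedar: 21+25+18+17+23 = 104
Cedar → Milton → Knoll → Elm → Maple → Cedar: 21+25+27+17+15 = 105
Cedar → Milton → Elm → Maple → Knoll → Cedar: 21+11+17+18+4 = 71
Cedar → Milton → Elm → Knoll → Maple → Cedar: 21+11+27+18+15 = 92
Cedar → Maple → Milton → Knoll → Elm → Cedar: 15+10+25+27+23 = 100
Cedar → Maple → Milton → Elm → Knoll → Cedar: 15+10+11+27+4 = 67
Cedar → Maple → Knoll → Milton → Elm → Cedar: 15+18+25+11+23 = 92
Cedar → Maple → Elm → Milton → Knoll → Cedar: 15+17+11+25+4 = 72
Cedar → Knoll → Milton → Maple → Elm → Cedar: 4+25+10+17+23 = 79
Cedar → Knoll → Maple → Milton → Elm → Cedar: 4+18+10+11+23 = 66
The minimum is 66.
One optimal route: Cedar → Knoll → Maple → Milton → Elm → Cedar (or its reverse).

Shortest round trip = 66 min.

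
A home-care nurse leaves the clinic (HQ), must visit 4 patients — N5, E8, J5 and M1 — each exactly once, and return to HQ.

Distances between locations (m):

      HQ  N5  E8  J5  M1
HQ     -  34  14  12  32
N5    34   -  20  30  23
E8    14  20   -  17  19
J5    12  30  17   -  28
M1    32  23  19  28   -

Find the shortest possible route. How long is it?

There are 12 distinct closed tours to check (reversals are equivalent).
HQ - N5 - E8 - J5 - M1 - HQ: 34+20+17+28+32 = 131
HQ - N5 - E8 - M1 - J5 - HQ: 34+20+19+28+12 = 113
HQ - N5 - J5 - E8 - M1 - HQ: 34+30+17+19+32 = 132
HQ - N5 - J5 - M1 - E8 - HQ: 34+30+28+19+14 = 125
HQ - N5 - M1 - E8 - J5 - HQ: 34+23+19+17+12 = 105
HQ - N5 - M1 - J5 - E8 - HQ: 34+23+28+17+14 = 116
HQ - E8 - N5 - J5 - M1 - HQ: 14+20+30+28+32 = 124
HQ - E8 - N5 - M1 - J5 - HQ: 14+20+23+28+12 = 97
HQ - E8 - J5 - N5 - M1 - HQ: 14+17+30+23+32 = 116
HQ - E8 - M1 - N5 - J5 - HQ: 14+19+23+30+12 = 98
HQ - J5 - N5 - E8 - M1 - HQ: 12+30+20+19+32 = 113
HQ - J5 - E8 - N5 - M1 - HQ: 12+17+20+23+32 = 104
The minimum is 97.
One optimal route: HQ → E8 → N5 → M1 → J5 → HQ (or its reverse).

97 m — the shortest possible round trip.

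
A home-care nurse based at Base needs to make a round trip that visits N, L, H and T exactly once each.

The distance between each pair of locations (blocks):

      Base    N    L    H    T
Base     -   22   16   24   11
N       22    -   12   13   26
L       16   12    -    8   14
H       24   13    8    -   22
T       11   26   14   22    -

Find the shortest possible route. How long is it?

Base→N→L→H→T→Base: 22+12+8+22+11 = 75
Base→N→L→T→H→Base: 22+12+14+22+24 = 94
Base→N→H→L→T→Base: 22+13+8+14+11 = 68
Base→N→H→T→L→Base: 22+13+22+14+16 = 87
Base→N→T→L→H→Base: 22+26+14+8+24 = 94
Base→N→T→H→L→Base: 22+26+22+8+16 = 94
Base→L→N→H→T→Base: 16+12+13+22+11 = 74
Base→L→N→T→H→Base: 16+12+26+22+24 = 100
Base→L→H→N→T→Base: 16+8+13+26+11 = 74
Base→L→T→N→H→Base: 16+14+26+13+24 = 93
Base→H→N→L→T→Base: 24+13+12+14+11 = 74
Base→H→L→N→T→Base: 24+8+12+26+11 = 81
The minimum is 68.
One optimal route: Base → N → H → L → T → Base (or its reverse).

68 blocks — the shortest possible round trip.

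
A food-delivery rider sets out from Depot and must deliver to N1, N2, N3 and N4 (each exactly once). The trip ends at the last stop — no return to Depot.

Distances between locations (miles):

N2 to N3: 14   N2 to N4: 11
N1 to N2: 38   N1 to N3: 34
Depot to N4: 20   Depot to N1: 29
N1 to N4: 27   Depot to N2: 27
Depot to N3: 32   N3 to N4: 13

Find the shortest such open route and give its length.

There are 4! = 24 possible orderings.
Depot → N1 → N2 → N3 → N4: 29+38+14+13 = 94
Depot → N1 → N2 → N4 → N3: 29+38+11+13 = 91
Depot → N1 → N3 → N2 → N4: 29+34+14+11 = 88
Depot → N1 → N3 → N4 → N2: 29+34+13+11 = 87
Depot → N1 → N4 → N2 → N3: 29+27+11+14 = 81
Depot → N1 → N4 → N3 → N2: 29+27+13+14 = 83
Depot → N2 → N1 → N3 → N4: 27+38+34+13 = 112
Depot → N2 → N1 → N4 → N3: 27+38+27+13 = 105
Depot → N2 → N3 → N1 → N4: 27+14+34+27 = 102
Depot → N2 → N3 → N4 → N1: 27+14+13+27 = 81
Depot → N2 → N4 → N1 → N3: 27+11+27+34 = 99
Depot → N2 → N4 → N3 → N1: 27+11+13+34 = 85
Depot → N3 → N1 → N2 → N4: 32+34+38+11 = 115
Depot → N3 → N1 → N4 → N2: 32+34+27+11 = 104
… (10 more)
Depot → N4 → N2 → N3 → N1: 20+11+14+34 = 79  ← best
The minimum is 79.
One shortest path: Depot → N4 → N2 → N3 → N1.

79 miles — the minimum one-way total.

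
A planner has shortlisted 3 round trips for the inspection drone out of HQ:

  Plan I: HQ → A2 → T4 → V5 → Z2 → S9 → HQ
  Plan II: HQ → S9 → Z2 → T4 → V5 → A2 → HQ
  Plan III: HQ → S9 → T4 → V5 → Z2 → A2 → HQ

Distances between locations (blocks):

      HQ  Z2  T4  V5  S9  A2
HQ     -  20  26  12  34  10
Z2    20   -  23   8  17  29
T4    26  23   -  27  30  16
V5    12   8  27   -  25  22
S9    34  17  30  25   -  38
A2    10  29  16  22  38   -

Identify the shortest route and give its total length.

Plan I: 10 + 16 + 27 + 8 + 17 + 34 = 112
Plan II: 34 + 17 + 23 + 27 + 22 + 10 = 133
Plan III: 34 + 30 + 27 + 8 + 29 + 10 = 138

112 blocks — Plan I is the shortest.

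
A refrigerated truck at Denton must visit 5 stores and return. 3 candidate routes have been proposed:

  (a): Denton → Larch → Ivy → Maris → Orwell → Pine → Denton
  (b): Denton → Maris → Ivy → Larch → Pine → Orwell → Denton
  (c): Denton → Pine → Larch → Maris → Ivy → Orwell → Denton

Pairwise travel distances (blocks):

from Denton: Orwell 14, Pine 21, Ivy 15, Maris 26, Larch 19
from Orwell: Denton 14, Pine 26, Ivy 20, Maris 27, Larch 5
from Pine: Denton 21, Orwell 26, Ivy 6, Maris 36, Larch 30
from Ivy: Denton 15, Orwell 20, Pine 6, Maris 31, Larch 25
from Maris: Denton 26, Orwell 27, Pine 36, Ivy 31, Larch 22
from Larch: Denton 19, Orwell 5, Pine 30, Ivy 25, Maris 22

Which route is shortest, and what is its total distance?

Shortest is (c), total 138 blocks.

(a): 19 + 25 + 31 + 27 + 26 + 21 = 149
(b): 26 + 31 + 25 + 30 + 26 + 14 = 152
(c): 21 + 30 + 22 + 31 + 20 + 14 = 138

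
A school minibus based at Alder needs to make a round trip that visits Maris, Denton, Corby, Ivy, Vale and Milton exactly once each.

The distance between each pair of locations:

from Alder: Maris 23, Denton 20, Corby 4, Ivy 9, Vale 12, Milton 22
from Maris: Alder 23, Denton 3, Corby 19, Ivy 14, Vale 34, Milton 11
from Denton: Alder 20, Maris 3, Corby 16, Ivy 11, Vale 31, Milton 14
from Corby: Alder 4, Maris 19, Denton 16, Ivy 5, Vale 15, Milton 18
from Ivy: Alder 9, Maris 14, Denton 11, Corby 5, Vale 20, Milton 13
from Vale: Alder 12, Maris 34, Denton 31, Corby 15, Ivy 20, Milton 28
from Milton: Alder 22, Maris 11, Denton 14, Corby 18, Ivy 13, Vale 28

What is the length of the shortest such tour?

There are 360 distinct closed tours to check (reversals are equivalent).
Alder-Maris-Denton-Corby-Ivy-Vale-Milton-Alder: 23+3+16+5+20+28+22 = 117
Alder-Maris-Denton-Corby-Ivy-Milton-Vale-Alder: 23+3+16+5+13+28+12 = 100
Alder-Maris-Denton-Corby-Vale-Ivy-Milton-Alder: 23+3+16+15+20+13+22 = 112
Alder-Maris-Denton-Corby-Vale-Milton-Ivy-Alder: 23+3+16+15+28+13+9 = 107
Alder-Maris-Denton-Corby-Milton-Ivy-Vale-Alder: 23+3+16+18+13+20+12 = 105
Alder-Maris-Denton-Corby-Milton-Vale-Ivy-Alder: 23+3+16+18+28+20+9 = 117
Alder-Maris-Denton-Ivy-Corby-Vale-Milton-Alder: 23+3+11+5+15+28+22 = 107
Alder-Maris-Denton-Ivy-Corby-Milton-Vale-Alder: 23+3+11+5+18+28+12 = 100
… (352 more)
Alder-Corby-Ivy-Denton-Maris-Milton-Vale-Alder: 4+5+11+3+11+28+12 = 74  ← best
The minimum is 74.
One optimal route: Alder → Corby → Ivy → Denton → Maris → Milton → Vale → Alder (or its reverse).

74 — the shortest possible round trip.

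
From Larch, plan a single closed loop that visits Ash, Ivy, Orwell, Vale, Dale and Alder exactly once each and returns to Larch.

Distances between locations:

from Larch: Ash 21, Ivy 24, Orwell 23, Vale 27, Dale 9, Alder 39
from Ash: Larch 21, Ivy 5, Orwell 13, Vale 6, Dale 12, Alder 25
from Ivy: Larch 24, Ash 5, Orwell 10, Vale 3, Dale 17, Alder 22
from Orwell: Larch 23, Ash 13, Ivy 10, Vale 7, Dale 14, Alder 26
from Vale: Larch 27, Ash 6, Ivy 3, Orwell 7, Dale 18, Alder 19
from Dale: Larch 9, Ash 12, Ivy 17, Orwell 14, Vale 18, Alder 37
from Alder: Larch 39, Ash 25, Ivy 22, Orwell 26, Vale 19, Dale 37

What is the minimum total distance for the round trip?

Minimum total distance: 97.

Larch - Ash - Ivy - Orwell - Vale - Dale - Alder - Larch: 21+5+10+7+18+37+39 = 137
Larch - Ash - Ivy - Orwell - Vale - Alder - Dale - Larch: 21+5+10+7+19+37+9 = 108
Larch - Ash - Ivy - Orwell - Dale - Vale - Alder - Larch: 21+5+10+14+18+19+39 = 126
Larch - Ash - Ivy - Orwell - Dale - Alder - Vale - Larch: 21+5+10+14+37+19+27 = 133
Larch - Ash - Ivy - Orwell - Alder - Vale - Dale - Larch: 21+5+10+26+19+18+9 = 108
Larch - Ash - Ivy - Orwell - Alder - Dale - Vale - Larch: 21+5+10+26+37+18+27 = 144
Larch - Ash - Ivy - Vale - Orwell - Dale - Alder - Larch: 21+5+3+7+14+37+39 = 126
Larch - Ash - Ivy - Vale - Orwell - Alder - Dale - Larch: 21+5+3+7+26+37+9 = 108
… (352 more)
Larch - Ash - Ivy - Vale - Alder - Orwell - Dale - Larch: 21+5+3+19+26+14+9 = 97  ← best
The minimum is 97.
One optimal route: Larch → Ash → Ivy → Vale → Alder → Orwell → Dale → Larch (or its reverse).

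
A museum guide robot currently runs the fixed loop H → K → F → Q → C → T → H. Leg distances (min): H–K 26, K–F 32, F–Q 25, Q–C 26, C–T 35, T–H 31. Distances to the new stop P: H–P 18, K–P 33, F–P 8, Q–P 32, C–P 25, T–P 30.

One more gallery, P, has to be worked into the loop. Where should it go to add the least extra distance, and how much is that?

Insertion cost between consecutive stops i–j is d(i,P) + d(P,j) − d(i,j):
  between H and K: 18 + 33 − 26 = 25
  between K and F: 33 + 8 − 32 = 9
  between F and Q: 8 + 32 − 25 = 15
  between Q and C: 32 + 25 − 26 = 31
  between C and T: 25 + 30 − 35 = 20
  between T and H: 30 + 18 − 31 = 17
Cheapest insertion is between K and F, adding 9.
New total = 175 + 9 = 184.

Adding 9 min by placing P on the K–F leg.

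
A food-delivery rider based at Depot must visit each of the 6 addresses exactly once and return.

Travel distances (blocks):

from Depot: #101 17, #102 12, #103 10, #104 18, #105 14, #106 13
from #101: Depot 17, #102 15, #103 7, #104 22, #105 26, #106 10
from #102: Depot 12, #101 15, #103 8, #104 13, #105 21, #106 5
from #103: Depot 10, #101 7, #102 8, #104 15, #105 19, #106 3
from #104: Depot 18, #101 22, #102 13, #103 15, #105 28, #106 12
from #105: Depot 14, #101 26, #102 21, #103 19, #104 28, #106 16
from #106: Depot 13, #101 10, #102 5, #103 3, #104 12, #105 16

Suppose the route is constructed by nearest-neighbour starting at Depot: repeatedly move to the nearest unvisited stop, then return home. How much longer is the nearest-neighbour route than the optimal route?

Excess over optimum: 7 blocks.

From Depot: #103=10, #102=12, #106=13, #105=14, #101=17, #104=18 → choose #103 (10).
From #103: #106=3, #101=7, #102=8, #104=15, #105=19 → choose #106 (3).
From #106: #102=5, #101=10, #104=12, #105=16 → choose #102 (5).
From #102: #104=13, #101=15, #105=21 → choose #104 (13).
From #104: #101=22, #105=28 → choose #101 (22).
From #101: #105=26 → choose #105 (26).
NN route Depot → #103 → #106 → #102 → #104 → #101 → #105 → Depot costs 93.
Optimal: Depot → #104 → #102 → #101 → #103 → #106 → #105 → Depot costs 86 (by enumerating all 360 distinct tours).
Excess = 93 − 86 = 7.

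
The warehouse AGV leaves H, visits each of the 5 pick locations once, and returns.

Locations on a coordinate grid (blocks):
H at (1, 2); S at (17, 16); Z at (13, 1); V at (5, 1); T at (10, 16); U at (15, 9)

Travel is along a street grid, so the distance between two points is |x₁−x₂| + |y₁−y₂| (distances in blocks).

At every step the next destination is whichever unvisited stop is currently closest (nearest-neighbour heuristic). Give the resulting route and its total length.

Nearest-neighbour total = 62 blocks; route H → V → Z → U → S → T → H.

From H: distances to unvisited — V=5, Z=13, U=21, T=23, S=30. Nearest is V (5).
From V: distances to unvisited — Z=8, U=18, T=20, S=27. Nearest is Z (8).
From Z: distances to unvisited — U=10, T=18, S=19. Nearest is U (10).
From U: distances to unvisited — S=9, T=12. Nearest is S (9).
From S: distances to unvisited — T=7. Nearest is T (7).
Return T→H: 23.
Total = 5 + 8 + 10 + 9 + 7 + 23 = 62.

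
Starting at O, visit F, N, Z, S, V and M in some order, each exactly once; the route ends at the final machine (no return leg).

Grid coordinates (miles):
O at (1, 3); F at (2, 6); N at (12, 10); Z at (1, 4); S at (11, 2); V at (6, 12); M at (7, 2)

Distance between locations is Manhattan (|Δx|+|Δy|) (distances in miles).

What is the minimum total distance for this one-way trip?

Minimum one-way distance = 34 miles.

There are 6! = 720 possible orderings.
O→F→N→Z→S→V→M: 4+14+17+12+15+11 = 73
O→F→N→Z→S→M→V: 4+14+17+12+4+11 = 62
O→F→N→Z→V→S→M: 4+14+17+13+15+4 = 67
O→F→N→Z→V→M→S: 4+14+17+13+11+4 = 63
O→F→N→Z→M→S→V: 4+14+17+8+4+15 = 62
O→F→N→Z→M→V→S: 4+14+17+8+11+15 = 69
O→F→N→S→Z→V→M: 4+14+9+12+13+11 = 63
O→F→N→S→Z→M→V: 4+14+9+12+8+11 = 58
… (712 more)
O→Z→F→M→S→N→V: 1+3+9+4+9+8 = 34  ← best
The minimum is 34.
One shortest path: O → Z → F → M → S → N → V.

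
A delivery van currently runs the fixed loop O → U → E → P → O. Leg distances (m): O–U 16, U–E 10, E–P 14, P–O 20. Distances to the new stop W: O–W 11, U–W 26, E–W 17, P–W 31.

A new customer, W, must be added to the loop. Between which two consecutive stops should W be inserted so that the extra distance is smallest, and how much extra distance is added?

Adding 21 m by placing W on the O–U leg.

Insertion cost between consecutive stops i–j is d(i,W) + d(W,j) − d(i,j):
  between O and U: 11 + 26 − 16 = 21
  between U and E: 26 + 17 − 10 = 33
  between E and P: 17 + 31 − 14 = 34
  between P and O: 31 + 11 − 20 = 22
Cheapest insertion is between O and U, adding 21.
New total = 60 + 21 = 81.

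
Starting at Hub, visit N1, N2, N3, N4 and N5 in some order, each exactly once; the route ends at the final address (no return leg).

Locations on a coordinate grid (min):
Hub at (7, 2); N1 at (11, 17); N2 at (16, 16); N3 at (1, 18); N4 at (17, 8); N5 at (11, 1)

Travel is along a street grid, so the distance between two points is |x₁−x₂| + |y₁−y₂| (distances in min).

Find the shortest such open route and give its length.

44 min — the minimum one-way total.

There are 5! = 120 possible orderings.
Hub → N1 → N2 → N3 → N4 → N5: 19+6+17+26+13 = 81
Hub → N1 → N2 → N3 → N5 → N4: 19+6+17+27+13 = 82
Hub → N1 → N2 → N4 → N3 → N5: 19+6+9+26+27 = 87
Hub → N1 → N2 → N4 → N5 → N3: 19+6+9+13+27 = 74
Hub → N1 → N2 → N5 → N3 → N4: 19+6+20+27+26 = 98
Hub → N1 → N2 → N5 → N4 → N3: 19+6+20+13+26 = 84
Hub → N1 → N3 → N2 → N4 → N5: 19+11+17+9+13 = 69
Hub → N1 → N3 → N2 → N5 → N4: 19+11+17+20+13 = 80
Hub → N1 → N3 → N4 → N2 → N5: 19+11+26+9+20 = 85
Hub → N1 → N3 → N4 → N5 → N2: 19+11+26+13+20 = 89
Hub → N1 → N3 → N5 → N2 → N4: 19+11+27+20+9 = 86
Hub → N1 → N3 → N5 → N4 → N2: 19+11+27+13+9 = 79
Hub → N1 → N4 → N2 → N3 → N5: 19+15+9+17+27 = 87
Hub → N1 → N4 → N2 → N5 → N3: 19+15+9+20+27 = 90
… (106 more)
Hub → N5 → N4 → N2 → N1 → N3: 5+13+9+6+11 = 44  ← best
The minimum is 44.
One shortest path: Hub → N5 → N4 → N2 → N1 → N3.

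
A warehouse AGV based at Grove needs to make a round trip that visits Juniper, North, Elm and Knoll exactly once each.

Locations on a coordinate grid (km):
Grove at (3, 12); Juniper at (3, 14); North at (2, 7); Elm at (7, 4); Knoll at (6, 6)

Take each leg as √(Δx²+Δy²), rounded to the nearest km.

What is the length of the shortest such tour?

Shortest round trip = 24 km.

There are 12 distinct closed tours to check (reversals are equivalent).
Grove → Juniper → North → Elm → Knoll → Grove: 2+7+6+2+7 = 24
Grove → Juniper → North → Knoll → Elm → Grove: 2+7+4+2+9 = 24
Grove → Juniper → Elm → North → Knoll → Grove: 2+11+6+4+7 = 30
Grove → Juniper → Elm → Knoll → North → Grove: 2+11+2+4+5 = 24
Grove → Juniper → Knoll → North → Elm → Grove: 2+9+4+6+9 = 30
Grove → Juniper → Knoll → Elm → North → Grove: 2+9+2+6+5 = 24
Grove → North → Juniper → Elm → Knoll → Grove: 5+7+11+2+7 = 32
Grove → North → Juniper → Knoll → Elm → Grove: 5+7+9+2+9 = 32
Grove → North → Elm → Juniper → Knoll → Grove: 5+6+11+9+7 = 38
Grove → North → Knoll → Juniper → Elm → Grove: 5+4+9+11+9 = 38
Grove → Elm → Juniper → North → Knoll → Grove: 9+11+7+4+7 = 38
Grove → Elm → North → Juniper → Knoll → Grove: 9+6+7+9+7 = 38
The minimum is 24.
One optimal route: Grove → Juniper → North → Elm → Knoll → Grove (or its reverse).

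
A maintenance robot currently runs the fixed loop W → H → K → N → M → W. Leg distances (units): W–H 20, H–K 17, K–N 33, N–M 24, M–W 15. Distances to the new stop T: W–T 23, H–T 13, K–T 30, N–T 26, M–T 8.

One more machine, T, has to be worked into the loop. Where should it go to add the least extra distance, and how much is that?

Insertion cost between consecutive stops i–j is d(i,T) + d(T,j) − d(i,j):
  between W and H: 23 + 13 − 20 = 16
  between H and K: 13 + 30 − 17 = 26
  between K and N: 30 + 26 − 33 = 23
  between N and M: 26 + 8 − 24 = 10
  between M and W: 8 + 23 − 15 = 16
Cheapest insertion is between N and M, adding 10.
New total = 109 + 10 = 119.

Adding 10 by placing T on the N–M leg.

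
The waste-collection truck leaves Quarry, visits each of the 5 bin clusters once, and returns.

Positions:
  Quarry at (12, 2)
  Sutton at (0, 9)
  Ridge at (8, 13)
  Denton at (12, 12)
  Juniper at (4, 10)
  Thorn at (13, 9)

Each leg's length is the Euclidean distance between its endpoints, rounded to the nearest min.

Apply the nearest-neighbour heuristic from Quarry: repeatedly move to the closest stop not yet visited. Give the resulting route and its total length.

37 min along Quarry → Thorn → Denton → Ridge → Juniper → Sutton → Quarry.

Quarry → [Thorn:7 / Denton:10 / Juniper:11 / Ridge:12 / Sutton:14] → Thorn (7)
Thorn → [Denton:3 / Ridge:6 / Juniper:9 / Sutton:13] → Denton (3)
Denton → [Ridge:4 / Juniper:8 / Sutton:12] → Ridge (4)
Ridge → [Juniper:5 / Sutton:9] → Juniper (5)
Juniper → [Sutton:4] → Sutton (4)
Return Sutton→Quarry: 14.
Total = 7 + 3 + 4 + 5 + 4 + 14 = 37.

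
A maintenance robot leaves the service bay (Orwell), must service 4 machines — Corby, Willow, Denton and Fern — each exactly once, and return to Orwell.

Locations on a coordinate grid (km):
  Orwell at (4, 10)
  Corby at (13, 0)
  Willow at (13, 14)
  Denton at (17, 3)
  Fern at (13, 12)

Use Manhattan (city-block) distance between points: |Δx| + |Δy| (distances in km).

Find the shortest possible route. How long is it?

There are 12 distinct closed tours to check (reversals are equivalent).
Orwell-Corby-Willow-Denton-Fern-Orwell: 19+14+15+13+11 = 72
Orwell-Corby-Willow-Fern-Denton-Orwell: 19+14+2+13+20 = 68
Orwell-Corby-Denton-Willow-Fern-Orwell: 19+7+15+2+11 = 54
Orwell-Corby-Denton-Fern-Willow-Orwell: 19+7+13+2+13 = 54
Orwell-Corby-Fern-Willow-Denton-Orwell: 19+12+2+15+20 = 68
Orwell-Corby-Fern-Denton-Willow-Orwell: 19+12+13+15+13 = 72
Orwell-Willow-Corby-Denton-Fern-Orwell: 13+14+7+13+11 = 58
Orwell-Willow-Corby-Fern-Denton-Orwell: 13+14+12+13+20 = 72
Orwell-Willow-Denton-Corby-Fern-Orwell: 13+15+7+12+11 = 58
Orwell-Willow-Fern-Corby-Denton-Orwell: 13+2+12+7+20 = 54
Orwell-Denton-Corby-Willow-Fern-Orwell: 20+7+14+2+11 = 54
Orwell-Denton-Willow-Corby-Fern-Orwell: 20+15+14+12+11 = 72
The minimum is 54.
One optimal route: Orwell → Corby → Denton → Willow → Fern → Orwell (or its reverse).

Minimum total distance: 54 km.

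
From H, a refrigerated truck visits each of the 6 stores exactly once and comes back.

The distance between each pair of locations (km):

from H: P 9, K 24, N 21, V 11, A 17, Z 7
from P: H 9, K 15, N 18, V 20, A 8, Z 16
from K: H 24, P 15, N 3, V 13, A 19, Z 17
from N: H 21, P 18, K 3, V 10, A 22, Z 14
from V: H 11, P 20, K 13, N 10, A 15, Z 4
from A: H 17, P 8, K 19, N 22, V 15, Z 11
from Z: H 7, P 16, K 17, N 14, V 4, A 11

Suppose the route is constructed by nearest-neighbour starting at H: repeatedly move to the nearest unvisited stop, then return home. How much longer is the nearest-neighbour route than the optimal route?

H: Z=7, P=9, V=11, A=17, N=21, K=24 ⇒ Z
Z: V=4, A=11, N=14, P=16, K=17 ⇒ V
V: N=10, K=13, A=15, P=20 ⇒ N
N: K=3, P=18, A=22 ⇒ K
K: P=15, A=19 ⇒ P
P: A=8 ⇒ A
NN route H → Z → V → N → K → P → A → H costs 64.
Optimal: H → P → A → K → N → V → Z → H costs 60 (by enumerating all 360 distinct tours).
Excess = 64 − 60 = 4.

4 km longer than the optimal tour.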